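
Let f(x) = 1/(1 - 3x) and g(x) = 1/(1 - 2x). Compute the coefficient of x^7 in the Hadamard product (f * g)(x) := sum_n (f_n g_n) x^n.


f has coefficients f_k = 3^k and g has coefficients g_k = 2^k, so the Hadamard product has coefficient (f*g)_k = 3^k * 2^k = 6^k.
For k = 7: 6^7 = 279936.

279936


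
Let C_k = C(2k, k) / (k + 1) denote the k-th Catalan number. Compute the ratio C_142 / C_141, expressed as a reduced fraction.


Using C_k = (2k)! / (k! (k+1)!), the ratio C_{k+1}/C_k simplifies to
C_{k+1}/C_k = [(2k+2)! / ((k+1)! (k+2)!)] * [k! (k+1)! / (2k)!]
 = (2k+2)(2k+1) / ((k+1)(k+2)) = 2(2k+1) / (k+2).
For k = 141: 2(2*141 + 1) / (141 + 2) = 566/143 = 566/143.

566/143


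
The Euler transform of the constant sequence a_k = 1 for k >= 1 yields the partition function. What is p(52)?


The Euler transform converts the sequence a_k = 1 into the number of integer partitions.
Using the recurrence or dynamic programming:
p(52) = 281589

281589


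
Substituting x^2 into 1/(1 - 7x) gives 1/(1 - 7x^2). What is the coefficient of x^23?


Since 1/(1 - 7x^2) only has even powers of x,
the coefficient of x^23 (odd) is 0.

0


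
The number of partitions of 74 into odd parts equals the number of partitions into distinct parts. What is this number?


Computing partitions of 74 into odd parts (1, 3, 5, ...):
Using the generating function prod_{k>=0} 1/(1-x^(2k+1)),
the count is 44046

44046


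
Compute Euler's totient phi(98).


phi(n) counts integers in [1, n] coprime to n. Using the multiplicative formula phi(n) = n * prod_{p | n} (1 - 1/p):
98 = 2 * 7^2, so
phi(98) = 98 * (1 - 1/2) * (1 - 1/7) = 42.

42


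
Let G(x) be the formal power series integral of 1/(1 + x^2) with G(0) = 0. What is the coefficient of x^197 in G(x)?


1/(1 + x^2) = sum_{j>=0} (-1)^j x^(2j). Integrating termwise with G(0) = 0:
G(x) = sum_{j>=0} (-1)^j x^(2j+1) / (2j+1) = arctan(x).
Only odd powers are nonzero. For x^197 write 197 = 2*98 + 1, giving
(-1)^98 / 197 = 1/197 = 1/197.

1/197


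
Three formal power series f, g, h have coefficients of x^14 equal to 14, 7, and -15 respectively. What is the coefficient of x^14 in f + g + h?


Series addition is componentwise:
14 + 7 + -15
= 6

6


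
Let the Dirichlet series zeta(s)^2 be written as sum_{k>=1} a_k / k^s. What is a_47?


The Dirichlet convolution of the constant function 1 with itself gives (1 * 1)(k) = sum_{d | k} 1 = d(k), the number of positive divisors of k.
Since zeta(s) = sum_{k>=1} 1/k^s, we have zeta(s)^2 = sum_{k>=1} d(k)/k^s, so a_k = d(k).
For k = 47: the divisors are 1, 47.
Count = 2.

2


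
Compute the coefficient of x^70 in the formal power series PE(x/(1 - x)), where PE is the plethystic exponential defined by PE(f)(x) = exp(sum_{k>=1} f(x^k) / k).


For f(x) = x/(1 - x) we have
sum_{k>=1} f(x^k) / k = sum_{k>=1} (1/k) * x^k / (1 - x^k) = sum_{k, m >= 1} x^(k m) / k,
which after exponentiating simplifies to
PE(x/(1 - x)) = prod_{k>=1} 1 / (1 - x^k).
This is the generating function for the partition function p(n), so the coefficient of x^70 is p(70).
Computing p(70) by dynamic programming over parts 1, 2, ..., 70: p(70) = 4087968.

4087968


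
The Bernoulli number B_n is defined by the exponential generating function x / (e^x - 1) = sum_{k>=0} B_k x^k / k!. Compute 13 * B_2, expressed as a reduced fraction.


Bernoulli numbers can also be computed recursively via B_0 = 1 and sum_{j=0}^{m} C(m+1, j) B_j = 0 for m >= 1. Odd-index Bernoulli numbers vanish for k >= 3.
Computing B_2 = 1/6, so 13 * B_2 = 13 * 1/6 = 13/6.

13/6


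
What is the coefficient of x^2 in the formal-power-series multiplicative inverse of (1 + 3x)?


The inverse is 1/(1 + 3x). Apply the geometric identity 1/(1 - y) = sum_{k>=0} y^k with y = -3x:
1/(1 + 3x) = sum_{k>=0} (-3)^k x^k.
So the coefficient of x^2 is (-3)^2 = 9.

9


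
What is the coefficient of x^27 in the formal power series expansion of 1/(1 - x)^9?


The negative binomial / multiset identity is
1/(1 - x)^r = sum_{k>=0} C(k + r - 1, r - 1) x^k.
Here r = 9 and k = 27, so the coefficient is
C(27 + 8, 8) = C(35, 8)
= 23535820

23535820


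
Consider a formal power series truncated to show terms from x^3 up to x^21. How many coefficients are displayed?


From x^3 to x^21 inclusive, the count is 21 - 3 + 1 = 19.

19


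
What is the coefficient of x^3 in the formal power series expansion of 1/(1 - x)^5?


The expansion 1/(1 - x)^r = sum_{k>=0} C(k + r - 1, r - 1) x^k follows from the multiset / negative-binomial theorem (or from repeated differentiation of the geometric series).
For r = 5 and k = 3:
C(7, 4) = 5040 / (24 * 6) = 35.

35


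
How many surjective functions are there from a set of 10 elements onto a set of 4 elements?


By inclusion-exclusion on which target elements are missed, the number of surjections from an n-set onto a k-set is
surj(n, k) = sum_{j=0}^{k} (-1)^j C(k, j) (k - j)^n.
Equivalently surj(n, k) = k! * S(n, k), where S(n, k) is the Stirling number of the second kind.
For n = 10, k = 4:
S(10, 4) = 34105, so
surj = 4! * 34105 = 24 * 34105 = 818520.

818520


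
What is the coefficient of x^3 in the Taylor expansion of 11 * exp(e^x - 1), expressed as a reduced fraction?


exp(e^x - 1) = sum_{k>=0} Bell_k x^k / k!, where Bell_k is the k-th Bell number.
So the coefficient of x^3 is 11 * Bell_3 / 3!.
Computing: Bell_3 = 5 and 3! = 6, giving
11 * 5/6 = 55/6.

55/6


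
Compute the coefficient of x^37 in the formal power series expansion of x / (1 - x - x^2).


Let f(x) = sum_{k>=0} a_k x^k. Multiplying f(x) * (1 - x - x^2) = x and matching coefficients gives a_0 = 0, a_1 = 1, and a_k = a_{k-1} + a_{k-2} for k >= 2. These are the Fibonacci numbers F_k.
Iterating from F_0 = 0, F_1 = 1:
F_0=0, F_1=1, F_2=1, F_3=2, F_4=3, F_5=5, F_6=8, F_7=13, F_8=21, F_9=34, ...
F_37 = 24157817.

24157817


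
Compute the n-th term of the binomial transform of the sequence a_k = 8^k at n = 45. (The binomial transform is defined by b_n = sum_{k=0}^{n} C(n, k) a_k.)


With a_k = 8^k, b_n = sum_{k=0}^{n} C(n, k) 8^k = (1 + 8)^n by the binomial theorem.
For n = 45: (1 + 8)^45 = 9^45 = 8727963568087712425891397479476727340041449.

8727963568087712425891397479476727340041449


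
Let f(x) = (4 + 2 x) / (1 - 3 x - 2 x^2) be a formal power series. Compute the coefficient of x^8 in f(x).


Write f(x) = sum_{k>=0} a_k x^k. Multiplying both sides by 1 - 3 x - 2 x^2 gives
(1 - 3 x - 2 x^2) sum_{k>=0} a_k x^k = 4 + 2 x.
Matching coefficients:
 x^0: a_0 = 4
 x^1: a_1 - 3 a_0 = 2  =>  a_1 = 3*4 + 2 = 14
 x^k (k >= 2): a_k = 3 a_{k-1} + 2 a_{k-2}.
Iterating: a_2 = 50, a_3 = 178, a_4 = 634, a_5 = 2258, a_6 = 8042, a_7 = 28642, a_8 = 102010.
So the coefficient of x^8 is 102010.

102010


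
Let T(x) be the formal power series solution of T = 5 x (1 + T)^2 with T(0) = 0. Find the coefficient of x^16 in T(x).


Apply the Lagrange inversion formula: if T = 5 x * phi(T) with phi(t) = (1 + t)^2, then [x^n] T = 5^n * (1/n) [t^(n-1)] phi(t)^n = 5^n * (1/n) [t^(n-1)] (1 + t)^(2n) = 5^n * (1/n) C(2n, n-1).
Using the identity C(2n, n-1) = C(2n, n) * n / (n+1), the unscaled factor equals C(2n, n) / (n+1) = C_n, the n-th Catalan number.
For n = 16: C_16 = C(32, 16) / 17 = 601080390/17 = 35357670.
With the 5^16 = 152587890625 factor, the coefficient is 152587890625 * 35357670 = 5395152282714843750.

5395152282714843750


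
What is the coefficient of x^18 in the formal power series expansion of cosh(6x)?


The Maclaurin series is cosh(t) = sum_{m>=0} t^(2m) / (2m)!, so substituting t = 6x, only even powers of x are nonzero, with coefficient of x^(2m) equal to 6^(2m) / (2m)!.
For x^18 the coefficient is 6^18/18! = 101559956668416/6402373705728000 = 236196/14889875.

236196/14889875


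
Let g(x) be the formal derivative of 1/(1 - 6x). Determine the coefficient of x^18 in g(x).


Differentiate termwise: d/dx sum_{k>=0} 6^k x^k = sum_{k>=1} k 6^k x^(k-1) = sum_{j>=0} (j+1) 6^(j+1) x^j.
Equivalently, d/dx [1/(1 - 6x)] = 6/(1 - 6x)^2.
For j = 18: 19 * 6^19 = 19 * 609359740010496 = 11577835060199424.

11577835060199424


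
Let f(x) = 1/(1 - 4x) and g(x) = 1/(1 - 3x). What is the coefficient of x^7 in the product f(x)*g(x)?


The coefficient of x^n in f*g is the Cauchy product: sum_{k=0}^{n} a^k * b^(n-k).
With a=4, b=3, n=7:
sum_{k=0}^{7} 4^k * 3^(7-k)
= 58975

58975


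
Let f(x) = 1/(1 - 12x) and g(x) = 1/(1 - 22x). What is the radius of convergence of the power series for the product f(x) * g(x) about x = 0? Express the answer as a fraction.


The radius of 1/(1 - 12x) is 1/12 (nearest singularity at x = 1/12), and the radius of 1/(1 - 22x) is 1/22.
The product f(x)*g(x) = 1/((1 - 12x)(1 - 22x)) has singularities at both 1/12 and 1/22, so its radius of convergence is the distance to the nearest one:
min(1/12, 1/22) = 1/22.

1/22


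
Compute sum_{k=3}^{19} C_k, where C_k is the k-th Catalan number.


C_3 through C_19: 5, 14, 42, 132, 429, 1430, 4862, 16796, 58786, 208012, 742900, 2674440, 9694845, 35357670, 129644790, 477638700, 1767263190
Sum = 5 + 14 + 42 + 132 + 429 + 1430 + 4862 + 16796 + 58786 + 208012 + 742900 + 2674440 + 9694845 + 35357670 + 129644790 + 477638700 + 1767263190
= 2423307043

2423307043


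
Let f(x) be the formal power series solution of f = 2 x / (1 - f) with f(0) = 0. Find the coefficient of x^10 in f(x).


Apply Lagrange inversion: f = 2 x * phi(f) with phi(t) = 1/(1 - t), so
[x^n] f = 2^n * (1/n) [t^(n-1)] phi(t)^n = 2^n * (1/n) [t^(n-1)] (1 - t)^(-n) = 2^n * (1/n) C(2n - 2, n - 1) = 2^n * C_{n-1}.
For n = 10: C_9 = C(18, 9) / 10 = 48620/10 = 4862.
With the 2^10 = 1024 factor, the coefficient is 1024 * 4862 = 4978688.

4978688


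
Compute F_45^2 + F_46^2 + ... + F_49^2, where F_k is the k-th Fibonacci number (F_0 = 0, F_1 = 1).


There is a standard identity sum_{k=0}^{N} F_k^2 = F_N * F_{N+1} (proved inductively from the telescoping relation F_k^2 = F_k F_{k+1} - F_{k-1} F_k). Then
sum_{k=45}^{49} F_k^2 = F_49 F_50 - F_44 F_45.
Computing: F_49 = 7778742049, F_50 = 12586269025, F_44 = 701408733, F_45 = 1134903170.
Sum = 7778742049 * 12586269025 - 701408733 * 1134903170 = 97109309110246348615.

97109309110246348615


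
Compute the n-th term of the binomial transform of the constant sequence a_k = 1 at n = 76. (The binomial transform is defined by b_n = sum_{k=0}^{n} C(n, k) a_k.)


With a_k = 1 for all k, b_n = sum_{k=0}^{n} C(n, k) = 2^n by the binomial theorem.
For n = 76: 2^76 = 75557863725914323419136.

75557863725914323419136


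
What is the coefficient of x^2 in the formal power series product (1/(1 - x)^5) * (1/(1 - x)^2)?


Combine the factors: (1/(1 - x)^5) * (1/(1 - x)^2) = 1/(1 - x)^7.
Then use 1/(1 - x)^r = sum_{k>=0} C(k + r - 1, r - 1) x^k with r = 7 and k = 2:
C(8, 6) = 28.

28


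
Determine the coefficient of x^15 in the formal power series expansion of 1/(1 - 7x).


The geometric series identity gives 1/(1 - c x) = sum_{k>=0} c^k x^k, so the coefficient of x^k is c^k.
Here c = 7 and k = 15.
Computing: 7^15 = 4747561509943

4747561509943


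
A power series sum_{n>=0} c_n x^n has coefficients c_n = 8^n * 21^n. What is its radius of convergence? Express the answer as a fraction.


By the root test (Cauchy-Hadamard), the radius is R = 1 / limsup_n |c_n|^(1/n).
Here |c_n|^(1/n) = (8^n * 21^n)^(1/n) = 8 * 21 = 168 for all n.
So R = 1/168 = 1/168.

1/168


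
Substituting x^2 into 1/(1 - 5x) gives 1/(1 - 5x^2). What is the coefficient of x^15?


Since 1/(1 - 5x^2) only has even powers of x,
the coefficient of x^15 (odd) is 0.

0


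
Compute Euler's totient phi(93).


phi(n) counts integers in [1, n] coprime to n. Using the multiplicative formula phi(n) = n * prod_{p | n} (1 - 1/p):
93 = 3 * 31, so
phi(93) = 93 * (1 - 1/3) * (1 - 1/31) = 60.

60


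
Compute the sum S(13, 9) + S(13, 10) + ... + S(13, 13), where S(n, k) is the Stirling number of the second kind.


By definition, S(n, k) counts partitions of an n-set into exactly k nonempty blocks.
Computing row n = 13 for k = 9..13:
S(13, k): 359502, 39325, 2431, 78, 1
Sum = 401337.

401337


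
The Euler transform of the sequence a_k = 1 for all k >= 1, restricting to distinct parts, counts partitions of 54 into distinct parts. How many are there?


Partitions of 54 into distinct parts can be computed via generating function.
Product (1+x)(1+x^2)(1+x^3)...
The coefficient of x^54 = 5718

5718


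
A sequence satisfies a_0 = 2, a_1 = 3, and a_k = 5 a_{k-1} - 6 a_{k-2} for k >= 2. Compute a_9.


The characteristic equation is t^2 - 5 t + 6 = 0, with roots r_1 = 2 and r_2 = 3 (so c_1 = r_1 + r_2, c_2 = -r_1 r_2 as required).
One can use the closed form a_n = A r_1^n + B r_2^n, but direct iteration is more reliable:
a_0 = 2, a_1 = 3, a_2 = 3, a_3 = -3, a_4 = -33, a_5 = -147, a_6 = -537, a_7 = -1803, a_8 = -5793, a_9 = -18147.
So a_9 = -18147.

-18147


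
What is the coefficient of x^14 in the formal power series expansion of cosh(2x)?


The Maclaurin series is cosh(t) = sum_{m>=0} t^(2m) / (2m)!, so substituting t = 2x, only even powers of x are nonzero, with coefficient of x^(2m) equal to 2^(2m) / (2m)!.
For x^14 the coefficient is 2^14/14! = 16384/87178291200 = 8/42567525.

8/42567525


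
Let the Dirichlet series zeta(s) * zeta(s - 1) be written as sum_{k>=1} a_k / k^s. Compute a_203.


Convolution gives a_k = sum_{d | k} d * 1 = sum_{d | k} d = sigma(k), the sum of positive divisors of k.
For k = 203, the divisors are 1, 7, 29, 203, so
sigma(203) = 1 + 7 + 29 + 203 = 240.

240


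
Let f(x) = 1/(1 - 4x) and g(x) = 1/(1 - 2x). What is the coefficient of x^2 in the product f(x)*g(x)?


The coefficient of x^n in f*g is the Cauchy product: sum_{k=0}^{n} a^k * b^(n-k).
With a=4, b=2, n=2:
sum_{k=0}^{2} 4^k * 2^(2-k)
= 28

28


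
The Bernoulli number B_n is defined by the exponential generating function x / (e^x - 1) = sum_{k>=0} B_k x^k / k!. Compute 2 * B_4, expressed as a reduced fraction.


Bernoulli numbers can also be computed recursively via B_0 = 1 and sum_{j=0}^{m} C(m+1, j) B_j = 0 for m >= 1. Odd-index Bernoulli numbers vanish for k >= 3.
Computing B_4 = -1/30, so 2 * B_4 = 2 * -1/30 = -1/15.

-1/15


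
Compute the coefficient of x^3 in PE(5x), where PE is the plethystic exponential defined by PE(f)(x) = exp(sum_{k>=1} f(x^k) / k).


With f(x) = 5x, the exponent is sum_{k>=1} 5 x^k / k = 5 * (-ln(1 - x)). Exponentiating:
PE(5x) = exp(-5 ln(1 - x)) = 1/(1 - x)^5.
By the negative binomial expansion, [x^n] 1/(1 - x)^5 = C(n + 4, 4).
For n = 3: C(7, 4) = 35.

35


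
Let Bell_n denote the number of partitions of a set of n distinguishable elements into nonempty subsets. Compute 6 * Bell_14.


Bell_14 can be computed from the Bell triangle or from Dobinski's identity Bell_n = (1/e) * sum_{k>=0} k^n / k!.
Computing Bell_14 = 190899322.
Then 6 * 190899322 = 1145395932.

1145395932


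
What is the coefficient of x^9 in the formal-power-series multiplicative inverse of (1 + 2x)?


The inverse is 1/(1 + 2x). Apply the geometric identity 1/(1 - y) = sum_{k>=0} y^k with y = -2x:
1/(1 + 2x) = sum_{k>=0} (-2)^k x^k.
So the coefficient of x^9 is (-2)^9 = -512.

-512


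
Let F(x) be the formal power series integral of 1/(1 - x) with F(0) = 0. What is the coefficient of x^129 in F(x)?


1/(1 - x) = sum_{k>=0} x^k. Integrating termwise and using F(0) = 0 gives
F(x) = sum_{k>=0} x^(k+1) / (k+1) = sum_{m>=1} x^m / m = -ln(1 - x).
So the coefficient of x^129 is 1/129 = 1/129.

1/129


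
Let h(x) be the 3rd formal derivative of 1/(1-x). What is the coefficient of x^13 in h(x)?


Differentiating 3 times: d^3/dx^3 [1/(1-x)] = 3!/(1-x)^4.
The expansion 1/(1-x)^4 = sum_{k>=0} C(k+3, 3) x^k, so the coefficient of x^n in 3!/(1-x)^4 is 3! * C(n+3, 3).
For n = 13: 6 * C(16, 3) = 6 * 560 = 3360

3360


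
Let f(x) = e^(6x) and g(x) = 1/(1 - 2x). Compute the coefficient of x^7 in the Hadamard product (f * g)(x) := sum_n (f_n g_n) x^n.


Expanding: f_k = 6^k/k! (from e^(6x)) and g_k = 2^k (from 1/(1 - 2x)). So the Hadamard coefficient (f * g)_k = 6^k 2^k / k! = (12)^k / k!.
For k = 7: 12^7/7! = 35831808/5040 = 248832/35.

248832/35


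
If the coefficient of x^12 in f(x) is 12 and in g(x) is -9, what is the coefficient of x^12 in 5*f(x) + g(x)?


Scalar multiplication scales coefficients: 5 * 12 = 60.
Then add the g coefficient: 60 + -9
= 51

51


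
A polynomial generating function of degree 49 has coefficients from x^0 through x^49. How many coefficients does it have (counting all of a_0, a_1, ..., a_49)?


A polynomial of degree 49 takes the form a_0 + a_1 x + ... + a_49 x^49.
The number of coefficients is 49 + 1 = 50.

50


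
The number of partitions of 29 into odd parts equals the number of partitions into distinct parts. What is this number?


Computing partitions of 29 into odd parts (1, 3, 5, ...):
Using the generating function prod_{k>=0} 1/(1-x^(2k+1)),
the count is 256

256


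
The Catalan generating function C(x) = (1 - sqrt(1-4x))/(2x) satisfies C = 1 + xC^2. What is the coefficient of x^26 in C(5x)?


Substituting x -> 5x scales the n-th coefficient by 5^n, so [x^26] C(5x) = 5^26 * C_26.
C_26 = C(2*26, 26)/(27) = 495918532948104/27 = 18367353072152.
So 5^26 * 18367353072152 = 1490116119384765625 * 18367353072152 = 27369488883244991302490234375000.

27369488883244991302490234375000


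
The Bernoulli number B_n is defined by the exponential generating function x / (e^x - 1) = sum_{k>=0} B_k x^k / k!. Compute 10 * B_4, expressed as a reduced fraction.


Bernoulli numbers can also be computed recursively via B_0 = 1 and sum_{j=0}^{m} C(m+1, j) B_j = 0 for m >= 1. Odd-index Bernoulli numbers vanish for k >= 3.
Computing B_4 = -1/30, so 10 * B_4 = 10 * -1/30 = -1/3.

-1/3


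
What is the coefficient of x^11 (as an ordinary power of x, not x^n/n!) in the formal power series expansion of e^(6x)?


The exponential series is e^y = sum_{k>=0} y^k / k!. Substituting y = 6x gives
e^(6x) = sum_{k>=0} 6^k x^k / k!.
So the coefficient of x^n is a^n/n! with a = 6, n = 11:
6^11 / 11! = 362797056/39916800 = 17496/1925

17496/1925


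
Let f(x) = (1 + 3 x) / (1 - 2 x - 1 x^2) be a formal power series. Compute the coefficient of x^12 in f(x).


Write f(x) = sum_{k>=0} a_k x^k. Multiplying both sides by 1 - 2 x - 1 x^2 gives
(1 - 2 x - 1 x^2) sum_{k>=0} a_k x^k = 1 + 3 x.
Matching coefficients:
 x^0: a_0 = 1
 x^1: a_1 - 2 a_0 = 3  =>  a_1 = 2*1 + 3 = 5
 x^k (k >= 2): a_k = 2 a_{k-1} + 1 a_{k-2}.
Iterating: a_2 = 11, a_3 = 27, a_4 = 65, a_5 = 157, a_6 = 379, a_7 = 915, a_8 = 2209, a_9 = 5333, a_10 = 12875, a_11 = 31083, a_12 = 75041.
So the coefficient of x^12 is 75041.

75041


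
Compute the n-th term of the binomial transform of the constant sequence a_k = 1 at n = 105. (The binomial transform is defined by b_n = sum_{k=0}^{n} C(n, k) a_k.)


With a_k = 1 for all k, b_n = sum_{k=0}^{n} C(n, k) = 2^n by the binomial theorem.
For n = 105: 2^105 = 40564819207303340847894502572032.

40564819207303340847894502572032


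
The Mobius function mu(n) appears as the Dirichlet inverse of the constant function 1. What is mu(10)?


10 = 2 * 5 (all distinct primes).
mu(10) = (-1)^2 = 1

1


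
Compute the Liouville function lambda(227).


The Liouville function is lambda(k) = (-1)^Omega(k), where Omega(k) counts the prime factors of k with multiplicity.
Factoring: 227 = 227, so Omega(227) = 1.
lambda(227) = (-1)^1 = -1.

-1


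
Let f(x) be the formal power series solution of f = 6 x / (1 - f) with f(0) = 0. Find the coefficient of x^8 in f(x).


Apply Lagrange inversion: f = 6 x * phi(f) with phi(t) = 1/(1 - t), so
[x^n] f = 6^n * (1/n) [t^(n-1)] phi(t)^n = 6^n * (1/n) [t^(n-1)] (1 - t)^(-n) = 6^n * (1/n) C(2n - 2, n - 1) = 6^n * C_{n-1}.
For n = 8: C_7 = C(14, 7) / 8 = 3432/8 = 429.
With the 6^8 = 1679616 factor, the coefficient is 1679616 * 429 = 720555264.

720555264


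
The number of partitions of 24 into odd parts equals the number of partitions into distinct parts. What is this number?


Computing partitions of 24 into odd parts (1, 3, 5, ...):
Using the generating function prod_{k>=0} 1/(1-x^(2k+1)),
the count is 122

122


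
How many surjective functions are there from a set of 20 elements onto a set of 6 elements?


By inclusion-exclusion on which target elements are missed, the number of surjections from an n-set onto a k-set is
surj(n, k) = sum_{j=0}^{k} (-1)^j C(k, j) (k - j)^n.
Equivalently surj(n, k) = k! * S(n, k), where S(n, k) is the Stirling number of the second kind.
For n = 20, k = 6:
S(20, 6) = 4306078895384, so
surj = 6! * 4306078895384 = 720 * 4306078895384 = 3100376804676480.

3100376804676480


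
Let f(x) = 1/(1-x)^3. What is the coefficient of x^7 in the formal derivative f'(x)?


Differentiate: d/dx [ 1/(1-x)^r ] = r / (1-x)^(r+1).
Here r = 3, so f'(x) = 3 / (1-x)^4.
The expansion of 1/(1-x)^(r+1) has coefficient of x^n equal to C(n+r, r).
So the coefficient of x^7 in f'(x) is
3 * C(10, 3) = 3 * 120 = 360

360


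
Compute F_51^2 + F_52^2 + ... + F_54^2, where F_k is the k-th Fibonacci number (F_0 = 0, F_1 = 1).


There is a standard identity sum_{k=0}^{N} F_k^2 = F_N * F_{N+1} (proved inductively from the telescoping relation F_k^2 = F_k F_{k+1} - F_{k-1} F_k). Then
sum_{k=51}^{54} F_k^2 = F_54 F_55 - F_50 F_51.
Computing: F_54 = 86267571272, F_55 = 139583862445, F_50 = 12586269025, F_51 = 20365011074.
Sum = 86267571272 * 139583862445 - 12586269025 * 20365011074 = 11785241293820613497190.

11785241293820613497190


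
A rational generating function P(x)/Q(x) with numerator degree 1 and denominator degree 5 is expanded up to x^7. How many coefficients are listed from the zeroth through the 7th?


Expanding up to x^7 gives the coefficients for x^0, x^1, ..., x^7.
That is 7 + 1 = 8 coefficients in total.

8


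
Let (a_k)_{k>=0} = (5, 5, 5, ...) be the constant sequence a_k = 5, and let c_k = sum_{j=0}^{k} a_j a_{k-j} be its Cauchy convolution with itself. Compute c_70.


Since a_j = 5 for all j >= 0, the convolution sum becomes
c_k = sum_{j=0}^{k} 5 * 5 = 25 * (k + 1).
Equivalently, the generating function of (a_k) is 5/(1 - x) and its square is 25/(1 - x)^2 = sum_{k>=0} 25(k + 1) x^k.
For k = 70: 25 * 71 = 1775.

1775


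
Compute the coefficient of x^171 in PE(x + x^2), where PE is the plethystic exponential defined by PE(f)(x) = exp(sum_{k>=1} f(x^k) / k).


With f(x) = x + x^2, the exponent is sum_{k>=1} (x^k + x^(2k)) / k = -ln(1 - x) - ln(1 - x^2). Exponentiating:
PE(x + x^2) = 1 / ((1 - x)(1 - x^2)).
This is the generating function for partitions of n into parts of size 1 or 2. The number of 2's can be any j in 0..85, and the rest are 1's, so
[x^171] = floor(171/2) + 1 = 86.

86


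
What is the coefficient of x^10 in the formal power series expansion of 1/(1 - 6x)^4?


The general identity 1/(1 - c x)^r = sum_{k>=0} c^k C(k + r - 1, r - 1) x^k follows by substituting y = c x into 1/(1 - y)^r = sum_{k>=0} C(k + r - 1, r - 1) y^k.
For c = 6, r = 4, k = 10:
6^10 * C(13, 3) = 60466176 * 286 = 17293326336.

17293326336


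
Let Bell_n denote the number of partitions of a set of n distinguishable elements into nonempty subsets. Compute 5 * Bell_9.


Bell_9 can be computed from the Bell triangle or from Dobinski's identity Bell_n = (1/e) * sum_{k>=0} k^n / k!.
Computing Bell_9 = 21147.
Then 5 * 21147 = 105735.

105735


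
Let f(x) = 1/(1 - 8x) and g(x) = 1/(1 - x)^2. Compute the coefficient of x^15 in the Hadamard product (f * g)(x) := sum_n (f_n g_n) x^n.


f has coefficients f_k = 8^k. For g = 1/(1 - x)^2 the coefficient is g_k = C(k + 1, 1) = k + 1. The Hadamard coefficient is (f * g)_k = 8^k * (k + 1).
For k = 15: 8^15 * 16 = 35184372088832 * 16 = 562949953421312.

562949953421312


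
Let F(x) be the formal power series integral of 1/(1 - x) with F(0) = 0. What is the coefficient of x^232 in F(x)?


1/(1 - x) = sum_{k>=0} x^k. Integrating termwise and using F(0) = 0 gives
F(x) = sum_{k>=0} x^(k+1) / (k+1) = sum_{m>=1} x^m / m = -ln(1 - x).
So the coefficient of x^232 is 1/232 = 1/232.

1/232


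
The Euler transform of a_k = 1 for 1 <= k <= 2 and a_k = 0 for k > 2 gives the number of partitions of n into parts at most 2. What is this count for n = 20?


Partitions of 20 into parts at most 2:
Using generating function (1-x)^(-1)(1-x^2)^(-1),
the coefficient of x^20 = 11

11


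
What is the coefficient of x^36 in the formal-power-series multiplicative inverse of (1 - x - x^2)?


Let the inverse be f(x) = sum_{k>=0} a_k x^k. From f(x) * (1 - x - x^2) = 1 and matching coefficients:
 x^0: a_0 = 1.
 x^1: a_1 - a_0 = 0, so a_1 = 1.
 x^k (k >= 2): a_k - a_{k-1} - a_{k-2} = 0, i.e. a_k = a_{k-1} + a_{k-2}.
This is the Fibonacci-type recurrence shifted so that a_0 = a_1 = 1.
Iterating: a_0=1, a_1=1, a_2=2, a_3=3, a_4=5, a_5=8, a_6=13, a_7=21, a_8=34, a_9=55, ...
a_36 = 24157817.

24157817


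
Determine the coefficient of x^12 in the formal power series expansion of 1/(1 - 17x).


The geometric series identity gives 1/(1 - c x) = sum_{k>=0} c^k x^k, so the coefficient of x^k is c^k.
Here c = 17 and k = 12.
Computing: 17^12 = 582622237229761

582622237229761


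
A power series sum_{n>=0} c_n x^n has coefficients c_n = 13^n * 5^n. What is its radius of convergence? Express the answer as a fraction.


By the root test (Cauchy-Hadamard), the radius is R = 1 / limsup_n |c_n|^(1/n).
Here |c_n|^(1/n) = (13^n * 5^n)^(1/n) = 13 * 5 = 65 for all n.
So R = 1/65 = 1/65.

1/65


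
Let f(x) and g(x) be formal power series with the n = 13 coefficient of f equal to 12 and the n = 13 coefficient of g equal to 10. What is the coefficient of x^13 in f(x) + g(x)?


Addition of formal power series is termwise.
The coefficient of x^13 in f + g = 12 + 10
= 22

22


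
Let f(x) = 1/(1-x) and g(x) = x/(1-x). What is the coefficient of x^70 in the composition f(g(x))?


First simplify the composition: f(g(x)) = 1/(1 - x/(1-x)) = (1-x)/((1-x) - x) = (1-x)/(1-2x).
Now extract the coefficient. Write (1-x)/(1-2x) = 1/(1-2x) - x/(1-2x).
The coefficient of x^n in 1/(1-2x) is 2^n, and in x/(1-2x) is 2^(n-1) (for n >= 1).
So the coefficient of x^70 is 2^70 - 2^69 = 1180591620717411303424 - 590295810358705651712 = 590295810358705651712.

590295810358705651712


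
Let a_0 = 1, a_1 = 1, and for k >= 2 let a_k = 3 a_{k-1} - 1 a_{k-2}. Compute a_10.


Iterating the recurrence forward:
a_0 = 1
a_1 = 1
a_2 = 3*1 - 1*1 = 2
a_3 = 3*2 - 1*1 = 5
a_4 = 3*5 - 1*2 = 13
a_5 = 3*13 - 1*5 = 34
a_6 = 3*34 - 1*13 = 89
a_7 = 3*89 - 1*34 = 233
a_8 = 3*233 - 1*89 = 610
a_9 = 3*610 - 1*233 = 1597
a_10 = 3*1597 - 1*610 = 4181
So a_10 = 4181.

4181


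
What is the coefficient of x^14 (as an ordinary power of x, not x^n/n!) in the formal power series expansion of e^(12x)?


The exponential series is e^y = sum_{k>=0} y^k / k!. Substituting y = 12x gives
e^(12x) = sum_{k>=0} 12^k x^k / k!.
So the coefficient of x^n is a^n/n! with a = 12, n = 14:
12^14 / 14! = 1283918464548864/87178291200 = 2579890176/175175

2579890176/175175


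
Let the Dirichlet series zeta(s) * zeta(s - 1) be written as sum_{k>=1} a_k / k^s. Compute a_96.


Convolution gives a_k = sum_{d | k} d * 1 = sum_{d | k} d = sigma(k), the sum of positive divisors of k.
For k = 96, the divisors are 1, 2, 3, 4, 6, 8, 12, 16, 24, 32, 48, 96, so
sigma(96) = 1 + 2 + 3 + 4 + 6 + 8 + 12 + 16 + 24 + 32 + 48 + 96 = 252.

252


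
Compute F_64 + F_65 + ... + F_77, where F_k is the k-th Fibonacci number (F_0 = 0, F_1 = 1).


Use the identity sum_{k=0}^{N} F_k = F_{N+2} - 1 (which follows from F_{k+2} - F_{k+1} = F_k). Then
sum_{k=64}^{77} F_k = (F_{79} - 1) - (F_{65} - 1) = F_{79} - F_{65}.
Computing: F_{79} = 14472334024676221, F_{65} = 17167680177565, so
Sum = 14472334024676221 - 17167680177565 = 14455166344498656.

14455166344498656


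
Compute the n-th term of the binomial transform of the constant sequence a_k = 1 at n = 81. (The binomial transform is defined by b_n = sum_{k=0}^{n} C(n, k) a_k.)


With a_k = 1 for all k, b_n = sum_{k=0}^{n} C(n, k) = 2^n by the binomial theorem.
For n = 81: 2^81 = 2417851639229258349412352.

2417851639229258349412352


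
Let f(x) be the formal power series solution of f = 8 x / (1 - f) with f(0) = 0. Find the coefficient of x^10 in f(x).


Apply Lagrange inversion: f = 8 x * phi(f) with phi(t) = 1/(1 - t), so
[x^n] f = 8^n * (1/n) [t^(n-1)] phi(t)^n = 8^n * (1/n) [t^(n-1)] (1 - t)^(-n) = 8^n * (1/n) C(2n - 2, n - 1) = 8^n * C_{n-1}.
For n = 10: C_9 = C(18, 9) / 10 = 48620/10 = 4862.
With the 8^10 = 1073741824 factor, the coefficient is 1073741824 * 4862 = 5220532748288.

5220532748288


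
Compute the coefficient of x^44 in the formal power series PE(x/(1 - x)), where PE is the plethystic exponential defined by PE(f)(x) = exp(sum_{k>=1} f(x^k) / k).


For f(x) = x/(1 - x) we have
sum_{k>=1} f(x^k) / k = sum_{k>=1} (1/k) * x^k / (1 - x^k) = sum_{k, m >= 1} x^(k m) / k,
which after exponentiating simplifies to
PE(x/(1 - x)) = prod_{k>=1} 1 / (1 - x^k).
This is the generating function for the partition function p(n), so the coefficient of x^44 is p(44).
Computing p(44) by dynamic programming over parts 1, 2, ..., 44: p(44) = 75175.

75175


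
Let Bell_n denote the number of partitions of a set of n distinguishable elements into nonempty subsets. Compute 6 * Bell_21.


Bell_21 can be computed from the Bell triangle or from Dobinski's identity Bell_n = (1/e) * sum_{k>=0} k^n / k!.
Computing Bell_21 = 474869816156751.
Then 6 * 474869816156751 = 2849218896940506.

2849218896940506


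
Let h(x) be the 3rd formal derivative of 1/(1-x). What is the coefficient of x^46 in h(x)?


Differentiating 3 times: d^3/dx^3 [1/(1-x)] = 3!/(1-x)^4.
The expansion 1/(1-x)^4 = sum_{k>=0} C(k+3, 3) x^k, so the coefficient of x^n in 3!/(1-x)^4 is 3! * C(n+3, 3).
For n = 46: 6 * C(49, 3) = 6 * 18424 = 110544

110544


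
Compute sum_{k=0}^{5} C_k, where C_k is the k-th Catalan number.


C_0 through C_5: 1, 1, 2, 5, 14, 42
Sum = 1 + 1 + 2 + 5 + 14 + 42
= 65

65


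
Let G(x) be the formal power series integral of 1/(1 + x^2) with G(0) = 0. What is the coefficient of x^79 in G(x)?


1/(1 + x^2) = sum_{j>=0} (-1)^j x^(2j). Integrating termwise with G(0) = 0:
G(x) = sum_{j>=0} (-1)^j x^(2j+1) / (2j+1) = arctan(x).
Only odd powers are nonzero. For x^79 write 79 = 2*39 + 1, giving
(-1)^39 / 79 = -1/79 = -1/79.

-1/79


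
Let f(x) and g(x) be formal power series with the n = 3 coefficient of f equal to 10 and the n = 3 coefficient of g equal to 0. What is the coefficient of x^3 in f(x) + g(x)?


Addition of formal power series is termwise.
The coefficient of x^3 in f + g = 10 + 0
= 10

10


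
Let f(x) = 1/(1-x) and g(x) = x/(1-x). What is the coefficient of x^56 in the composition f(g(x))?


First simplify the composition: f(g(x)) = 1/(1 - x/(1-x)) = (1-x)/((1-x) - x) = (1-x)/(1-2x).
Now extract the coefficient. Write (1-x)/(1-2x) = 1/(1-2x) - x/(1-2x).
The coefficient of x^n in 1/(1-2x) is 2^n, and in x/(1-2x) is 2^(n-1) (for n >= 1).
So the coefficient of x^56 is 2^56 - 2^55 = 72057594037927936 - 36028797018963968 = 36028797018963968.

36028797018963968


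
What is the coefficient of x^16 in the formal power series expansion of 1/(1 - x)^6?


The negative binomial / multiset identity is
1/(1 - x)^r = sum_{k>=0} C(k + r - 1, r - 1) x^k.
Here r = 6 and k = 16, so the coefficient is
C(16 + 5, 5) = C(21, 5)
= 20349

20349


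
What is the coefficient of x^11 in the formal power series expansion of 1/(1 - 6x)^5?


The general identity 1/(1 - c x)^r = sum_{k>=0} c^k C(k + r - 1, r - 1) x^k follows by substituting y = c x into 1/(1 - y)^r = sum_{k>=0} C(k + r - 1, r - 1) y^k.
For c = 6, r = 5, k = 11:
6^11 * C(15, 4) = 362797056 * 1365 = 495217981440.

495217981440


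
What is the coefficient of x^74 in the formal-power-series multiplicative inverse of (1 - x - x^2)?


Let the inverse be f(x) = sum_{k>=0} a_k x^k. From f(x) * (1 - x - x^2) = 1 and matching coefficients:
 x^0: a_0 = 1.
 x^1: a_1 - a_0 = 0, so a_1 = 1.
 x^k (k >= 2): a_k - a_{k-1} - a_{k-2} = 0, i.e. a_k = a_{k-1} + a_{k-2}.
This is the Fibonacci-type recurrence shifted so that a_0 = a_1 = 1.
Iterating: a_0=1, a_1=1, a_2=2, a_3=3, a_4=5, a_5=8, a_6=13, a_7=21, a_8=34, a_9=55, ...
a_74 = 2111485077978050.

2111485077978050


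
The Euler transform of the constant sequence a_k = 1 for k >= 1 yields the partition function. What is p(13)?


The Euler transform converts the sequence a_k = 1 into the number of integer partitions.
Using the recurrence or dynamic programming:
p(13) = 101

101


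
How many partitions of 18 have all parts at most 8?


Using the generating function (1-x)^(-1)(1-x^2)^(-1)...(1-x^8)^(-1),
the coefficient of x^18 counts these restricted partitions.
Result = 288

288


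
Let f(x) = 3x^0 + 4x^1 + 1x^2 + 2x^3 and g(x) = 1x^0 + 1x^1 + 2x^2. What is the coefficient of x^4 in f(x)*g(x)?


Cauchy product at x^4:
1*2 + 2*1
= 4

4


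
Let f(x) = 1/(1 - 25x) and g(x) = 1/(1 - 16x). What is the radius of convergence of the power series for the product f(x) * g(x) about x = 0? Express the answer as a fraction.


The radius of 1/(1 - 25x) is 1/25 (nearest singularity at x = 1/25), and the radius of 1/(1 - 16x) is 1/16.
The product f(x)*g(x) = 1/((1 - 25x)(1 - 16x)) has singularities at both 1/25 and 1/16, so its radius of convergence is the distance to the nearest one:
min(1/25, 1/16) = 1/25.

1/25


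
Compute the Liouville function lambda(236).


The Liouville function is lambda(k) = (-1)^Omega(k), where Omega(k) counts the prime factors of k with multiplicity.
Factoring: 236 = 2 * 2 * 59, so Omega(236) = 3.
lambda(236) = (-1)^3 = -1.

-1


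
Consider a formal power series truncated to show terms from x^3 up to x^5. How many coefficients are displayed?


From x^3 to x^5 inclusive, the count is 5 - 3 + 1 = 3.

3


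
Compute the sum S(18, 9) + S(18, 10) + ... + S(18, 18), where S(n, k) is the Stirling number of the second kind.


By definition, S(n, k) counts partitions of an n-set into exactly k nonempty blocks.
Computing row n = 18 for k = 9..18:
S(18, k): 106175395755, 37112163803, 8391004908, 1256328866, 125854638, 8408778, 367200, 9996, 153, 1
Sum = 153069534098.

153069534098


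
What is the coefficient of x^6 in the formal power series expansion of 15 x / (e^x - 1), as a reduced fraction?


The exponential generating function for Bernoulli numbers is
x / (e^x - 1) = sum_{k>=0} B_k x^k / k!.
So the coefficient of x^6 in 15 x / (e^x - 1) is 15 B_6 / 6!.
Computing: B_6 = 1/42, 6! = 720, giving
15 * 1/42 / 720 = 1/2016.

1/2016


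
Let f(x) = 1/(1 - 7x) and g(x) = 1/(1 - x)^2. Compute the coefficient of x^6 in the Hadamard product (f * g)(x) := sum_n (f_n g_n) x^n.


f has coefficients f_k = 7^k. For g = 1/(1 - x)^2 the coefficient is g_k = C(k + 1, 1) = k + 1. The Hadamard coefficient is (f * g)_k = 7^k * (k + 1).
For k = 6: 7^6 * 7 = 117649 * 7 = 823543.

823543


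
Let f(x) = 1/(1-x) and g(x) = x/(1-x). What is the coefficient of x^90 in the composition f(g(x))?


First simplify the composition: f(g(x)) = 1/(1 - x/(1-x)) = (1-x)/((1-x) - x) = (1-x)/(1-2x).
Now extract the coefficient. Write (1-x)/(1-2x) = 1/(1-2x) - x/(1-2x).
The coefficient of x^n in 1/(1-2x) is 2^n, and in x/(1-2x) is 2^(n-1) (for n >= 1).
So the coefficient of x^90 is 2^90 - 2^89 = 1237940039285380274899124224 - 618970019642690137449562112 = 618970019642690137449562112.

618970019642690137449562112


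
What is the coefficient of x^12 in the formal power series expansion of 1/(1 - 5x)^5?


The general identity 1/(1 - c x)^r = sum_{k>=0} c^k C(k + r - 1, r - 1) x^k follows by substituting y = c x into 1/(1 - y)^r = sum_{k>=0} C(k + r - 1, r - 1) y^k.
For c = 5, r = 5, k = 12:
5^12 * C(16, 4) = 244140625 * 1820 = 444335937500.

444335937500


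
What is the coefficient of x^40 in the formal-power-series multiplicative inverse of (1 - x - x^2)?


Let the inverse be f(x) = sum_{k>=0} a_k x^k. From f(x) * (1 - x - x^2) = 1 and matching coefficients:
 x^0: a_0 = 1.
 x^1: a_1 - a_0 = 0, so a_1 = 1.
 x^k (k >= 2): a_k - a_{k-1} - a_{k-2} = 0, i.e. a_k = a_{k-1} + a_{k-2}.
This is the Fibonacci-type recurrence shifted so that a_0 = a_1 = 1.
Iterating: a_0=1, a_1=1, a_2=2, a_3=3, a_4=5, a_5=8, a_6=13, a_7=21, a_8=34, a_9=55, ...
a_40 = 165580141.

165580141


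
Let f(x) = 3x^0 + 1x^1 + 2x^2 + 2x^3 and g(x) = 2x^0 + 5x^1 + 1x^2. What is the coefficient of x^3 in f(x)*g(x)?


Cauchy product at x^3:
1*1 + 2*5 + 2*2
= 15

15


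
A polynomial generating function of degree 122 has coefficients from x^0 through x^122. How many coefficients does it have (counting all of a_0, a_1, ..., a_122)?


A polynomial of degree 122 takes the form a_0 + a_1 x + ... + a_122 x^122.
The number of coefficients is 122 + 1 = 123.

123


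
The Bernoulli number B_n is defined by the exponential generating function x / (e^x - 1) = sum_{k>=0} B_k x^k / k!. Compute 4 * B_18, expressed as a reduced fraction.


Bernoulli numbers can also be computed recursively via B_0 = 1 and sum_{j=0}^{m} C(m+1, j) B_j = 0 for m >= 1. Odd-index Bernoulli numbers vanish for k >= 3.
Computing B_18 = 43867/798, so 4 * B_18 = 4 * 43867/798 = 87734/399.

87734/399


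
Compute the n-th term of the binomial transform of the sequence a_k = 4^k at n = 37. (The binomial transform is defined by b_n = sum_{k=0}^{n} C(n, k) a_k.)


With a_k = 4^k, b_n = sum_{k=0}^{n} C(n, k) 4^k = (1 + 4)^n by the binomial theorem.
For n = 37: (1 + 4)^37 = 5^37 = 72759576141834259033203125.

72759576141834259033203125


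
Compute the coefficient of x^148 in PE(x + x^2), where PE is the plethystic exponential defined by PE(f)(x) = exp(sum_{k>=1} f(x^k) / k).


With f(x) = x + x^2, the exponent is sum_{k>=1} (x^k + x^(2k)) / k = -ln(1 - x) - ln(1 - x^2). Exponentiating:
PE(x + x^2) = 1 / ((1 - x)(1 - x^2)).
This is the generating function for partitions of n into parts of size 1 or 2. The number of 2's can be any j in 0..74, and the rest are 1's, so
[x^148] = floor(148/2) + 1 = 75.

75


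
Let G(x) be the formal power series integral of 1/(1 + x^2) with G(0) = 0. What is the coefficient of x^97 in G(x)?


1/(1 + x^2) = sum_{j>=0} (-1)^j x^(2j). Integrating termwise with G(0) = 0:
G(x) = sum_{j>=0} (-1)^j x^(2j+1) / (2j+1) = arctan(x).
Only odd powers are nonzero. For x^97 write 97 = 2*48 + 1, giving
(-1)^48 / 97 = 1/97 = 1/97.

1/97


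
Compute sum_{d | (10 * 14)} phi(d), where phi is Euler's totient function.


First, 10 * 14 = 140. One classical identity is sum_{d | n} phi(d) = n (each k in [1, n] has a unique gcd with n, and among the k's with gcd(k, n) = n/d there are phi(d) of them). So the sum equals 140. We also verify directly:
Divisors of 140: 1, 2, 4, 5, 7, 10, 14, 20, 28, 35, 70, 140.
phi values: 1, 1, 2, 4, 6, 4, 6, 8, 12, 24, 24, 48.
Sum = 140.

140


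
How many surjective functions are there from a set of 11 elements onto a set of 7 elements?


By inclusion-exclusion on which target elements are missed, the number of surjections from an n-set onto a k-set is
surj(n, k) = sum_{j=0}^{k} (-1)^j C(k, j) (k - j)^n.
Equivalently surj(n, k) = k! * S(n, k), where S(n, k) is the Stirling number of the second kind.
For n = 11, k = 7:
S(11, 7) = 63987, so
surj = 7! * 63987 = 5040 * 63987 = 322494480.

322494480


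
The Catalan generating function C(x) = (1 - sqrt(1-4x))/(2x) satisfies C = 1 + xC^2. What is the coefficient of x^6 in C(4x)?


Substituting x -> 4x scales the n-th coefficient by 4^n, so [x^6] C(4x) = 4^6 * C_6.
C_6 = C(2*6, 6)/(7) = 924/7 = 132.
So 4^6 * 132 = 4096 * 132 = 540672.

540672


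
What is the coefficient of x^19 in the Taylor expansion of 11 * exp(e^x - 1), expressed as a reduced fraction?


exp(e^x - 1) = sum_{k>=0} Bell_k x^k / k!, where Bell_k is the k-th Bell number.
So the coefficient of x^19 is 11 * Bell_19 / 19!.
Computing: Bell_19 = 5832742205057 and 19! = 121645100408832000, giving
11 * 5832742205057/121645100408832000 = 5832742205057/11058645491712000.

5832742205057/11058645491712000
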